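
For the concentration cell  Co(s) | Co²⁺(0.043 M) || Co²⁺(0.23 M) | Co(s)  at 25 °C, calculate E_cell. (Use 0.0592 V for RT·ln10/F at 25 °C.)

0.022 V

Both half-cells are Co²⁺/Co, so E°_cell = 0. The concentrated side is the cathode; the cell reaction moves Co²⁺ from high to low concentration with n = 2.
Q = [Co²⁺]_dilute/[Co²⁺]_conc = 0.043/0.23 = 0.187.
E = 0 − (0.0592/2) log Q = −(0.0592/2)(-0.728) = 0.0215 V.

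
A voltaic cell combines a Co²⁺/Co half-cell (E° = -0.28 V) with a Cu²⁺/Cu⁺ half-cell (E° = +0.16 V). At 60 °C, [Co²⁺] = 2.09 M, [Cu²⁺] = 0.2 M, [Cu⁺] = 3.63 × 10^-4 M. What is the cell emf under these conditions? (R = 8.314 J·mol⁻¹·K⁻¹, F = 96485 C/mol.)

0.611 V

The Cu²⁺/Cu⁺ couple has the higher reduction potential and acts as the cathode, so E°_cell = +0.16 − (-0.28) = 0.44 V.
Balancing electrons gives n = 2; the reaction quotient is Q = [Co²⁺]·[Cu⁺]^2/[Cu²⁺]^2 = 6.88 × 10^-6.
E = E° − (RT/nF) ln Q = 0.44 − (8.314×333)/(2×96485) × (-11.886) = 0.440 + 0.171 = 0.611 V.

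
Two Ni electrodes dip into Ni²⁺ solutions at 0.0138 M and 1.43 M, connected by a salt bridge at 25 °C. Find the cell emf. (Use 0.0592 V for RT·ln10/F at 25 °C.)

0.060 V

Both half-cells are Ni²⁺/Ni, so E°_cell = 0. The concentrated side is the cathode; the cell reaction moves Ni²⁺ from high to low concentration with n = 2.
Q = [Ni²⁺]_dilute/[Ni²⁺]_conc = 0.0138/1.43 = 0.00965.
E = 0 − (0.0592/2) log Q = −(0.0592/2)(-2.015) = 0.0596 V.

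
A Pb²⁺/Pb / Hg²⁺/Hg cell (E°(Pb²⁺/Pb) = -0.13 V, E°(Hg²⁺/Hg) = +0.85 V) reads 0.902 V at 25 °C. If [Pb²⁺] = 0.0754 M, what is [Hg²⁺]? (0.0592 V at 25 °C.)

From the Nernst equation, log Q = n(E° − E)/0.0592 = 2(0.98 − 0.902)/0.0592 = 2.635, so Q = 432.
With Q = [Pb²⁺]/[Hg²⁺] and the known concentrations, [Hg²⁺] in the denominator gives [Hg²⁺] = 1.7 × 10^-4 M.

1.7 × 10^-4 M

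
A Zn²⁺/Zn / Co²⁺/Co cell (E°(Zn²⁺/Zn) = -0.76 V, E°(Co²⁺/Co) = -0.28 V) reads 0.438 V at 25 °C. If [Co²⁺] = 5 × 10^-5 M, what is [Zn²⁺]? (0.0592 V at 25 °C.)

From the Nernst equation, log Q = n(E° − E)/0.0592 = 2(0.48 − 0.438)/0.0592 = 1.419, so Q = 26.2.
With Q = [Zn²⁺]/[Co²⁺] and the known concentrations, [Zn²⁺] in the numerator gives [Zn²⁺] = 0.0013 M.

0.0013 M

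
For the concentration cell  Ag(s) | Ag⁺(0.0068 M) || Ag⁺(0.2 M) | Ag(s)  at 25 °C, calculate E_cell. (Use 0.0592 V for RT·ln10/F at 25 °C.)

Both half-cells are Ag⁺/Ag, so E°_cell = 0. The concentrated side is the cathode; the cell reaction moves Ag⁺ from high to low concentration with n = 1.
Q = [Ag⁺]_dilute/[Ag⁺]_conc = 0.0068/0.2 = 0.0340.
E = 0 − (0.0592/1) log Q = −(0.0592/1)(-1.469) = 0.0870 V.

0.087 V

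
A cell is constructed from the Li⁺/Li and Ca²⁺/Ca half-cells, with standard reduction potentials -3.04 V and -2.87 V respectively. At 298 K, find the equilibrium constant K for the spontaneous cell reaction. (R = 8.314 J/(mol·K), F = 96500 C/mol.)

5.6 × 10^5

E°_cell = -2.87 − (-3.04) = 0.17 V, with n = 2 electrons transferred.
At equilibrium E = 0, so the Nernst equation gives ln K = nFE°/RT = (2)(96500)(0.17)/((8.314)(298)) = 13.24.
K = e^13.24 = 5.6 × 10^5.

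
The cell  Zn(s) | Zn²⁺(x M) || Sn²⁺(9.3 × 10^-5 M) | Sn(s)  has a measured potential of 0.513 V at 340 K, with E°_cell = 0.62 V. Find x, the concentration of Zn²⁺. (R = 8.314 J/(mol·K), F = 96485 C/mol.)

From the Nernst equation, ln Q = nF(E° − E)/RT = 2×96485×(0.62 − 0.513)/(8.314×340) = 7.304, so Q = 1490.
With Q = [Zn²⁺]/[Sn²⁺] and the known concentrations, [Zn²⁺] in the numerator gives [Zn²⁺] = 0.14 M.

0.14 M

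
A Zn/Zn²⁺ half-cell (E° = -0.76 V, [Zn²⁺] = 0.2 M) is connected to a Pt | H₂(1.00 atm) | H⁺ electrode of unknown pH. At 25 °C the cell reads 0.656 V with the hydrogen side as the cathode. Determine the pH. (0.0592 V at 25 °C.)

E°_cell = 0.76 V and n = 2.
log Q = n(E° − E)/0.0592 = 2×(0.76 − 0.656)/0.0592 = 3.514.
With Q = [Zn²⁺]·P(H₂) / [H⁺]^2, solving for [H⁺] gives log[H⁺] = -2.106, so pH = 2.11.

pH = 2.11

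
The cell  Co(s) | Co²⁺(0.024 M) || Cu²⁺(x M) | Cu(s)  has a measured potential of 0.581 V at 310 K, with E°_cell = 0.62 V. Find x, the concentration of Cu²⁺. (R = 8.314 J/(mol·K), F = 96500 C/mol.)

0.0013 M

From the Nernst equation, ln Q = nF(E° − E)/RT = 2×96500×(0.62 − 0.581)/(8.314×310) = 2.920, so Q = 18.5.
With Q = [Co²⁺]/[Cu²⁺] and the known concentrations, [Cu²⁺] in the denominator gives [Cu²⁺] = 0.0013 M.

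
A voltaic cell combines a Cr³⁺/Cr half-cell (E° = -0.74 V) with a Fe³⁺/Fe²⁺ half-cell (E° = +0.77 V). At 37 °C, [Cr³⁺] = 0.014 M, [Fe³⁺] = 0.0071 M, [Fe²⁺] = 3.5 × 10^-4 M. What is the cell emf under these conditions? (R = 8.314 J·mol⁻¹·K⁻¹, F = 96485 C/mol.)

The Fe³⁺/Fe²⁺ couple has the higher reduction potential and acts as the cathode, so E°_cell = +0.77 − (-0.74) = 1.51 V.
Balancing electrons gives n = 3; the reaction quotient is Q = [Cr³⁺]·[Fe²⁺]^3/[Fe³⁺]^3 = 1.68 × 10^-6.
E = E° − (RT/nF) ln Q = 1.51 − (8.314×310)/(3×96485) × (-13.298) = 1.510 + 0.118 = 1.628 V.

1.63 V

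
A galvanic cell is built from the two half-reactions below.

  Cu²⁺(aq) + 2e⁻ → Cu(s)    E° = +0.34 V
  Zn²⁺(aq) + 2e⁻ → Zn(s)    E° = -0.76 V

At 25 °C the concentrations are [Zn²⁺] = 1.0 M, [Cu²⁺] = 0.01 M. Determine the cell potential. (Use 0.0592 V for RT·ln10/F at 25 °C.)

The Cu²⁺/Cu couple has the higher reduction potential and acts as the cathode, so E°_cell = +0.34 − (-0.76) = 1.10 V.
Balancing electrons gives n = 2; the reaction quotient is Q = [Zn²⁺]/[Cu²⁺] = 100.
At 25 °C, E = E° − (0.0592/n) log Q = 1.10 − (0.0592/2)(2.000) = 1.100 − 0.059 = 1.041 V.

1.04 V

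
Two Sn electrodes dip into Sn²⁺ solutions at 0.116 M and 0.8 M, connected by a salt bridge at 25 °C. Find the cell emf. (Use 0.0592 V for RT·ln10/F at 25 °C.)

Both half-cells are Sn²⁺/Sn, so E°_cell = 0. The concentrated side is the cathode; the cell reaction moves Sn²⁺ from high to low concentration with n = 2.
Q = [Sn²⁺]_dilute/[Sn²⁺]_conc = 0.116/0.8 = 0.145.
E = 0 − (0.0592/2) log Q = −(0.0592/2)(-0.839) = 0.0248 V.

0.025 V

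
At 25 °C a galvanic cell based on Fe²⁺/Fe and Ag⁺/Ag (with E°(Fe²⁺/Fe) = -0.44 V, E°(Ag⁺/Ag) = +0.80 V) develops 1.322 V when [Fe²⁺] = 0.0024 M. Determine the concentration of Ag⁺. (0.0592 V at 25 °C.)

1.2 M

From the Nernst equation, log Q = n(E° − E)/0.0592 = 2(1.24 − 1.322)/0.0592 = -2.770, so Q = 0.00170.
With Q = [Fe²⁺]/[Ag⁺]^2 and the known concentrations, [Ag⁺]^2 in the denominator gives [Ag⁺] = 1.2 M.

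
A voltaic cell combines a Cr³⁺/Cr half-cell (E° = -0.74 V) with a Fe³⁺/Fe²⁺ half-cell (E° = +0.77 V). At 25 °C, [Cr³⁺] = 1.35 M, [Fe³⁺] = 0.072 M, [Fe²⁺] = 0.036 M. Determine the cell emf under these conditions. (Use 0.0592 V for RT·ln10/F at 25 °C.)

The Fe³⁺/Fe²⁺ couple has the higher reduction potential and acts as the cathode, so E°_cell = +0.77 − (-0.74) = 1.51 V.
Balancing electrons gives n = 3; the reaction quotient is Q = [Cr³⁺]·[Fe²⁺]^3/[Fe³⁺]^3 = 0.169.
At 25 °C, E = E° − (0.0592/n) log Q = 1.51 − (0.0592/3)(-0.773) = 1.510 + 0.015 = 1.525 V.

1.53 V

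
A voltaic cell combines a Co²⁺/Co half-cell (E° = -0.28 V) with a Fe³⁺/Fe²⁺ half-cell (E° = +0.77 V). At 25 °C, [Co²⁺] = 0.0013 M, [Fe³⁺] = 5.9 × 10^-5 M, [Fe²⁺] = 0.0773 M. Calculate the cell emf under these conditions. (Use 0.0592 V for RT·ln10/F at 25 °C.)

The Fe³⁺/Fe²⁺ couple has the higher reduction potential and acts as the cathode, so E°_cell = +0.77 − (-0.28) = 1.05 V.
Balancing electrons gives n = 2; the reaction quotient is Q = [Co²⁺]·[Fe²⁺]^2/[Fe³⁺]^2 = 2230.
At 25 °C, E = E° − (0.0592/n) log Q = 1.05 − (0.0592/2)(3.349) = 1.050 − 0.099 = 0.951 V.

0.951 V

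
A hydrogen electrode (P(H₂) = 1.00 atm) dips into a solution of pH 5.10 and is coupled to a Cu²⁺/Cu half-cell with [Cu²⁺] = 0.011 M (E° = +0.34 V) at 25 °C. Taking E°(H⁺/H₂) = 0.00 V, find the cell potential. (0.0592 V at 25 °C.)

0.58 V

The Cu²⁺/Cu couple is the cathode, so E°_cell = 0.34 V; n = 2.
[H⁺] = 10^(−5.10) = 7.9 × 10^-6 M, and Q = [H⁺]^2 / ([Cu²⁺]·P(H₂)) = 5.74 × 10^-9.
E = E° − (0.0592/2) log Q = 0.34 − (0.0592/2)(-8.241) = 0.584 V.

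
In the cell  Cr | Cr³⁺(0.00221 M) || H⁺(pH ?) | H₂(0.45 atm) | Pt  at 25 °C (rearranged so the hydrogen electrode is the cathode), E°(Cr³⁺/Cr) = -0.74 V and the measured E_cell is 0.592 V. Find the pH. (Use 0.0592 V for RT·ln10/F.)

pH = 3.56

E°_cell = 0.74 V and n = 6.
log Q = n(E° − E)/0.0592 = 6×(0.74 − 0.592)/0.0592 = 15.000.
With Q = [Cr³⁺]^2·P(H₂)^3 / [H⁺]^6, solving for [H⁺] gives log[H⁺] = -3.559, so pH = 3.56.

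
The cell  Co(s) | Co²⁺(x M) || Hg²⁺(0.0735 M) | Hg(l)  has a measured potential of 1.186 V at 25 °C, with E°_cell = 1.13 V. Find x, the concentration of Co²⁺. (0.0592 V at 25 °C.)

9.4 × 10^-4 M

From the Nernst equation, log Q = n(E° − E)/0.0592 = 2(1.13 − 1.186)/0.0592 = -1.892, so Q = 0.0128.
With Q = [Co²⁺]/[Hg²⁺] and the known concentrations, [Co²⁺] in the numerator gives [Co²⁺] = 9.4 × 10^-4 M.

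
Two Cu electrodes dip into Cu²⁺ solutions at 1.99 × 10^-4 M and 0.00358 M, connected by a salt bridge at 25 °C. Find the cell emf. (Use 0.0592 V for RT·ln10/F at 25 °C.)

Both half-cells are Cu²⁺/Cu, so E°_cell = 0. The concentrated side is the cathode; the cell reaction moves Cu²⁺ from high to low concentration with n = 2.
Q = [Cu²⁺]_dilute/[Cu²⁺]_conc = 1.99 × 10^-4/0.00358 = 0.0556.
E = 0 − (0.0592/2) log Q = −(0.0592/2)(-1.255) = 0.0371 V.

0.037 V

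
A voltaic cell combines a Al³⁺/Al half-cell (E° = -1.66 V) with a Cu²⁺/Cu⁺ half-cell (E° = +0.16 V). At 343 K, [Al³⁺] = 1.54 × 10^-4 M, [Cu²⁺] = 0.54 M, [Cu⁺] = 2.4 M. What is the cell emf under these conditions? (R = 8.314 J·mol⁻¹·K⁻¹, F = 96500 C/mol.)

The Cu²⁺/Cu⁺ couple has the higher reduction potential and acts as the cathode, so E°_cell = +0.16 − (-1.66) = 1.82 V.
Balancing electrons gives n = 3; the reaction quotient is Q = [Al³⁺]·[Cu⁺]^3/[Cu²⁺]^3 = 0.0135.
E = E° − (RT/nF) ln Q = 1.82 − (8.314×343)/(3×96500) × (-4.304) = 1.820 + 0.042 = 1.862 V.

1.86 V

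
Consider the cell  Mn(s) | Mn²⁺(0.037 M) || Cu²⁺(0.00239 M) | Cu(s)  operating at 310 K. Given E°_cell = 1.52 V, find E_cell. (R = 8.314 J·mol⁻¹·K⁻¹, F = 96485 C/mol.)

1.48 V

Balancing electrons gives n = 2; the reaction quotient is Q = [Mn²⁺]/[Cu²⁺] = 15.5.
E = E° − (RT/nF) ln Q = 1.52 − (8.314×310)/(2×96485) × (2.740) = 1.520 − 0.037 = 1.483 V.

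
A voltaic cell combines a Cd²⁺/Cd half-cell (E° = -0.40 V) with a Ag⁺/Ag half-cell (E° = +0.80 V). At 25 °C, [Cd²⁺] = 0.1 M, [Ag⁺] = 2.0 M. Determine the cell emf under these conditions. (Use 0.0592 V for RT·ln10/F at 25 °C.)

The Ag⁺/Ag couple has the higher reduction potential and acts as the cathode, so E°_cell = +0.80 − (-0.40) = 1.20 V.
Balancing electrons gives n = 2; the reaction quotient is Q = [Cd²⁺]/[Ag⁺]^2 = 0.0250.
At 25 °C, E = E° − (0.0592/n) log Q = 1.20 − (0.0592/2)(-1.602) = 1.200 + 0.047 = 1.247 V.

1.25 V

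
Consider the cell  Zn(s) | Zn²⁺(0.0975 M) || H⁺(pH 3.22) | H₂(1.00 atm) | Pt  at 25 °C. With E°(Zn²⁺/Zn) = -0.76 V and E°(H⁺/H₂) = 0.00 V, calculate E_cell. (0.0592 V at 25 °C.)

The hydrogen couple is the cathode, so E°_cell = 0.76 V; n = 2.
[H⁺] = 10^(−3.22) = 6 × 10^-4 M, and Q = [Zn²⁺]·P(H₂) / [H⁺]^2 = 2.69 × 10^5.
E = E° − (0.0592/2) log Q = 0.76 − (0.0592/2)(5.429) = 0.599 V.

0.60 V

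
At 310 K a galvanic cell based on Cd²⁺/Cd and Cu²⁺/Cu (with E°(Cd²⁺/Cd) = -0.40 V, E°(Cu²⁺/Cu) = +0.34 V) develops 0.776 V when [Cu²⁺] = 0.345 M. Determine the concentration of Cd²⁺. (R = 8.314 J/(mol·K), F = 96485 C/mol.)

0.023 M

From the Nernst equation, ln Q = nF(E° − E)/RT = 2×96485×(0.74 − 0.776)/(8.314×310) = -2.695, so Q = 0.0675.
With Q = [Cd²⁺]/[Cu²⁺] and the known concentrations, [Cd²⁺] in the numerator gives [Cd²⁺] = 0.023 M.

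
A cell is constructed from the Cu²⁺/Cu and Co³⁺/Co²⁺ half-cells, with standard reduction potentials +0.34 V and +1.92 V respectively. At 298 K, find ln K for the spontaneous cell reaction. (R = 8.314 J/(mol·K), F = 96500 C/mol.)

E°_cell = +1.92 − (+0.34) = 1.58 V, with n = 2 electrons transferred.
At equilibrium E = 0, so the Nernst equation gives ln K = nFE°/RT = (2)(96500)(1.58)/((8.314)(298)) = 123.08.

ln K = 123.1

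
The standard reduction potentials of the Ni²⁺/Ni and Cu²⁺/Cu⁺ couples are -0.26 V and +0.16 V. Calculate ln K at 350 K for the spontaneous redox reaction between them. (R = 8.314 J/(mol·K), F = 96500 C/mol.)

ln K = 27.9

E°_cell = +0.16 − (-0.26) = 0.42 V, with n = 2 electrons transferred.
At equilibrium E = 0, so the Nernst equation gives ln K = nFE°/RT = (2)(96500)(0.42)/((8.314)(350)) = 27.86.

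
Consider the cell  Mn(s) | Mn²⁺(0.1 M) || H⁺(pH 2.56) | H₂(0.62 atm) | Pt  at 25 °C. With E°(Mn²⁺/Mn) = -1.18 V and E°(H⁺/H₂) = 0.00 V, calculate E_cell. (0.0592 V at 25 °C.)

1.06 V

The hydrogen couple is the cathode, so E°_cell = 1.18 V; n = 2.
[H⁺] = 10^(−2.56) = 0.0028 M, and Q = [Mn²⁺]·P(H₂) / [H⁺]^2 = 8170.
E = E° − (0.0592/2) log Q = 1.18 − (0.0592/2)(3.912) = 1.064 V.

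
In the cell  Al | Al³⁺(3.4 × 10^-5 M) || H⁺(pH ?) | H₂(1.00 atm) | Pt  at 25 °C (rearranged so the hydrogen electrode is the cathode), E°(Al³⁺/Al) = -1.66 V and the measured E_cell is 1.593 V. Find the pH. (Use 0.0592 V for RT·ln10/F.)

E°_cell = 1.66 V and n = 6.
log Q = n(E° − E)/0.0592 = 6×(1.66 − 1.593)/0.0592 = 6.791.
With Q = [Al³⁺]^2·P(H₂)^3 / [H⁺]^6, solving for [H⁺] gives log[H⁺] = -2.621, so pH = 2.62.

pH = 2.62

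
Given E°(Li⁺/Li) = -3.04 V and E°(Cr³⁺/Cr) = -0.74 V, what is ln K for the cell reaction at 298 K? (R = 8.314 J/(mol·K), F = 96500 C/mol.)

ln K = 268.8

E°_cell = -0.74 − (-3.04) = 2.30 V, with n = 3 electrons transferred.
At equilibrium E = 0, so the Nernst equation gives ln K = nFE°/RT = (3)(96500)(2.30)/((8.314)(298)) = 268.75.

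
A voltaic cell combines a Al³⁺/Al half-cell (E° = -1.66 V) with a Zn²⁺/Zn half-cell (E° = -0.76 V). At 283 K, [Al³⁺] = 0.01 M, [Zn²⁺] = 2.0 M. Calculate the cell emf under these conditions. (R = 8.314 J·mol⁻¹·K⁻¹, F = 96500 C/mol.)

0.946 V

The Zn²⁺/Zn couple has the higher reduction potential and acts as the cathode, so E°_cell = -0.76 − (-1.66) = 0.90 V.
Balancing electrons gives n = 6; the reaction quotient is Q = [Al³⁺]^2/[Zn²⁺]^3 = 1.25 × 10^-5.
E = E° − (RT/nF) ln Q = 0.90 − (8.314×283)/(6×96500) × (-11.290) = 0.900 + 0.046 = 0.946 V.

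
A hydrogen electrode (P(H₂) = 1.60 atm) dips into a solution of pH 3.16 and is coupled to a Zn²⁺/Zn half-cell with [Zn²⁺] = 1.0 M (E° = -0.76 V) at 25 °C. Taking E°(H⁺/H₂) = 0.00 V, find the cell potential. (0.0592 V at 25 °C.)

The hydrogen couple is the cathode, so E°_cell = 0.76 V; n = 2.
[H⁺] = 10^(−3.16) = 6.9 × 10^-4 M, and Q = [Zn²⁺]·P(H₂) / [H⁺]^2 = 3.34 × 10^6.
E = E° − (0.0592/2) log Q = 0.76 − (0.0592/2)(6.524) = 0.567 V.

0.57 V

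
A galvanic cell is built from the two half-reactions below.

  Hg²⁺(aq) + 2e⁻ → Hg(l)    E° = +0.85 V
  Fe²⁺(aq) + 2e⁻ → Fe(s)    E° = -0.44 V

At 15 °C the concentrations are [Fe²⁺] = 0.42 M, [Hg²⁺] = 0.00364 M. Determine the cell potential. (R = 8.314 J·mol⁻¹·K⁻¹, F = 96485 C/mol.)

The Hg²⁺/Hg couple has the higher reduction potential and acts as the cathode, so E°_cell = +0.85 − (-0.44) = 1.29 V.
Balancing electrons gives n = 2; the reaction quotient is Q = [Fe²⁺]/[Hg²⁺] = 115.
E = E° − (RT/nF) ln Q = 1.29 − (8.314×288)/(2×96485) × (4.748) = 1.290 − 0.059 = 1.231 V.

1.23 V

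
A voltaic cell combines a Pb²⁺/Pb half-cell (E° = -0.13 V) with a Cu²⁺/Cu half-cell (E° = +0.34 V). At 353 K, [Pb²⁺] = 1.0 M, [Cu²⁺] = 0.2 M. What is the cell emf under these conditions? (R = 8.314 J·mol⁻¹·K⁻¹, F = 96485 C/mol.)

The Cu²⁺/Cu couple has the higher reduction potential and acts as the cathode, so E°_cell = +0.34 − (-0.13) = 0.47 V.
Balancing electrons gives n = 2; the reaction quotient is Q = [Pb²⁺]/[Cu²⁺] = 5.00.
E = E° − (RT/nF) ln Q = 0.47 − (8.314×353)/(2×96485) × (1.609) = 0.470 − 0.024 = 0.446 V.

0.446 V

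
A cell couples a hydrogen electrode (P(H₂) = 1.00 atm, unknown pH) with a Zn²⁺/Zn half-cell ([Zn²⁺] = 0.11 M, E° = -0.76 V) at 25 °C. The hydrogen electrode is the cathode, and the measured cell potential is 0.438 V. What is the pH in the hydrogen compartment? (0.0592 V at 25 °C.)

E°_cell = 0.76 V and n = 2.
log Q = n(E° − E)/0.0592 = 2×(0.76 − 0.438)/0.0592 = 10.878.
With Q = [Zn²⁺]·P(H₂) / [H⁺]^2, solving for [H⁺] gives log[H⁺] = -5.918, so pH = 5.92.

pH = 5.92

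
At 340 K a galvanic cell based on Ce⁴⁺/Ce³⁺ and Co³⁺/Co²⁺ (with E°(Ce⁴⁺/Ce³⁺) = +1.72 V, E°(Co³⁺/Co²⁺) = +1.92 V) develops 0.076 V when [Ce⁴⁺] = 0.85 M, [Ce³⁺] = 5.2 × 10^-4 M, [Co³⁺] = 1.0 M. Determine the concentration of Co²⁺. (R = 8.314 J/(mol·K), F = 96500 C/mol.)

0.042 M

From the Nernst equation, ln Q = nF(E° − E)/RT = 1×96500×(0.20 − 0.076)/(8.314×340) = 4.233, so Q = 68.9.
With Q = [Ce⁴⁺]·[Co²⁺]/([Ce³⁺]·[Co³⁺]) and the known concentrations, [Co²⁺] in the numerator gives [Co²⁺] = 0.042 M.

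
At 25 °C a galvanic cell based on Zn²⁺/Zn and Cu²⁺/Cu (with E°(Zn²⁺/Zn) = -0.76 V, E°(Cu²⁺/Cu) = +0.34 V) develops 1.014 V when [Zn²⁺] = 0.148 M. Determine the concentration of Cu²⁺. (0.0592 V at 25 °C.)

1.8 × 10^-4 M

From the Nernst equation, log Q = n(E° − E)/0.0592 = 2(1.10 − 1.014)/0.0592 = 2.905, so Q = 804.
With Q = [Zn²⁺]/[Cu²⁺] and the known concentrations, [Cu²⁺] in the denominator gives [Cu²⁺] = 1.8 × 10^-4 M.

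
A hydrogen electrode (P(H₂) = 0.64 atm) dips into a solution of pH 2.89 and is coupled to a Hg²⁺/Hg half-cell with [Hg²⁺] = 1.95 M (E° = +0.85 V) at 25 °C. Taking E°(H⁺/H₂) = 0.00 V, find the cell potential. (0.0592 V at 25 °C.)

1.02 V

The Hg²⁺/Hg couple is the cathode, so E°_cell = 0.85 V; n = 2.
[H⁺] = 10^(−2.89) = 0.0013 M, and Q = [H⁺]^2 / ([Hg²⁺]·P(H₂)) = 1.33 × 10^-6.
E = E° − (0.0592/2) log Q = 0.85 − (0.0592/2)(-5.876) = 1.024 V.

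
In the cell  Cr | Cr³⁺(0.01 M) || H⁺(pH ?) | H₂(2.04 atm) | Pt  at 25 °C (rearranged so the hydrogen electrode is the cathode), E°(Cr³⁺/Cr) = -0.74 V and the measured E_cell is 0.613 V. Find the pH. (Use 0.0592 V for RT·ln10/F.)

pH = 2.66

E°_cell = 0.74 V and n = 6.
log Q = n(E° − E)/0.0592 = 6×(0.74 − 0.613)/0.0592 = 12.872.
With Q = [Cr³⁺]^2·P(H₂)^3 / [H⁺]^6, solving for [H⁺] gives log[H⁺] = -2.657, so pH = 2.66.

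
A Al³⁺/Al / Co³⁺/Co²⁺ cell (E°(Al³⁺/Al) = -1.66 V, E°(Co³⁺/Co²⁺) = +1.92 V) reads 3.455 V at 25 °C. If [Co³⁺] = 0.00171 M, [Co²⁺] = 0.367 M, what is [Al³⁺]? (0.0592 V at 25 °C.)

From the Nernst equation, log Q = n(E° − E)/0.0592 = 3(3.58 − 3.455)/0.0592 = 6.334, so Q = 2.16 × 10^6.
With Q = [Al³⁺]·[Co²⁺]^3/[Co³⁺]^3 and the known concentrations, [Al³⁺] in the numerator gives [Al³⁺] = 0.22 M.

0.22 M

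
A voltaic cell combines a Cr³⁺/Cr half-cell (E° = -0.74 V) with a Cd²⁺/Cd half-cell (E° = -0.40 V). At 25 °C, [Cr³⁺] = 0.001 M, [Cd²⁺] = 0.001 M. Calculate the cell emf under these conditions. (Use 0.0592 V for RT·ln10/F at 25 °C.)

The Cd²⁺/Cd couple has the higher reduction potential and acts as the cathode, so E°_cell = -0.40 − (-0.74) = 0.34 V.
Balancing electrons gives n = 6; the reaction quotient is Q = [Cr³⁺]^2/[Cd²⁺]^3 = 1000.
At 25 °C, E = E° − (0.0592/n) log Q = 0.34 − (0.0592/6)(3.000) = 0.340 − 0.030 = 0.310 V.

0.310 V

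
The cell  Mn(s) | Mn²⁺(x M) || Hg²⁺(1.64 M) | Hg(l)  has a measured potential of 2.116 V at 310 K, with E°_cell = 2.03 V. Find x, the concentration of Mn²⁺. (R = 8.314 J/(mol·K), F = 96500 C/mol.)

0.0026 M

From the Nernst equation, ln Q = nF(E° − E)/RT = 2×96500×(2.03 − 2.116)/(8.314×310) = -6.440, so Q = 0.00160.
With Q = [Mn²⁺]/[Hg²⁺] and the known concentrations, [Mn²⁺] in the numerator gives [Mn²⁺] = 0.0026 M.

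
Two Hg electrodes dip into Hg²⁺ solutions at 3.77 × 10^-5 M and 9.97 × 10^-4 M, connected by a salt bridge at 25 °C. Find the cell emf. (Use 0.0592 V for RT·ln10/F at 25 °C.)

0.042 V

Both half-cells are Hg²⁺/Hg, so E°_cell = 0. The concentrated side is the cathode; the cell reaction moves Hg²⁺ from high to low concentration with n = 2.
Q = [Hg²⁺]_dilute/[Hg²⁺]_conc = 3.77 × 10^-5/9.97 × 10^-4 = 0.0378.
E = 0 − (0.0592/2) log Q = −(0.0592/2)(-1.422) = 0.0421 V.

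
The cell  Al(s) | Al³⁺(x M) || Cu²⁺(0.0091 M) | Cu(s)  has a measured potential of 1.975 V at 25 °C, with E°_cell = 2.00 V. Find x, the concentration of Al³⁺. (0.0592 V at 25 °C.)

From the Nernst equation, log Q = n(E° − E)/0.0592 = 6(2.00 − 1.975)/0.0592 = 2.534, so Q = 342.
With Q = [Al³⁺]^2/[Cu²⁺]^3 and the known concentrations, [Al³⁺]^2 in the numerator gives [Al³⁺] = 0.016 M.

0.016 M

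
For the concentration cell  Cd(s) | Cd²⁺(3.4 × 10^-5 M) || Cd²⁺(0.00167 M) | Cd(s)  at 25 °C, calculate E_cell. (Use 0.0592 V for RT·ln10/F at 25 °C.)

Both half-cells are Cd²⁺/Cd, so E°_cell = 0. The concentrated side is the cathode; the cell reaction moves Cd²⁺ from high to low concentration with n = 2.
Q = [Cd²⁺]_dilute/[Cd²⁺]_conc = 3.4 × 10^-5/0.00167 = 0.0204.
E = 0 − (0.0592/2) log Q = −(0.0592/2)(-1.691) = 0.0501 V.

0.050 V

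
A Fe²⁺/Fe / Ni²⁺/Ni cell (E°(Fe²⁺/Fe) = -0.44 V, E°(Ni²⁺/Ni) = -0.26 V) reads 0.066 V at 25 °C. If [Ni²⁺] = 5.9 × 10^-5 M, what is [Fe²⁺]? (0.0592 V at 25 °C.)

0.42 M

From the Nernst equation, log Q = n(E° − E)/0.0592 = 2(0.18 − 0.066)/0.0592 = 3.851, so Q = 7100.
With Q = [Fe²⁺]/[Ni²⁺] and the known concentrations, [Fe²⁺] in the numerator gives [Fe²⁺] = 0.42 M.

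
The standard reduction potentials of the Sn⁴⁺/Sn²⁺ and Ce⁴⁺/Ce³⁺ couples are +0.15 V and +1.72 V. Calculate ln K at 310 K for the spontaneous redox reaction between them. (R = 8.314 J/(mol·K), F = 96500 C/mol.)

E°_cell = +1.72 − (+0.15) = 1.57 V, with n = 2 electrons transferred.
At equilibrium E = 0, so the Nernst equation gives ln K = nFE°/RT = (2)(96500)(1.57)/((8.314)(310)) = 117.57.

ln K = 117.6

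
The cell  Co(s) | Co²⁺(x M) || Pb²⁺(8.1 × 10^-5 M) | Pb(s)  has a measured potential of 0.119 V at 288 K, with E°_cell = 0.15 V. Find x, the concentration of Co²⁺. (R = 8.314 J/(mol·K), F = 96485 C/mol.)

From the Nernst equation, ln Q = nF(E° − E)/RT = 2×96485×(0.15 − 0.119)/(8.314×288) = 2.498, so Q = 12.2.
With Q = [Co²⁺]/[Pb²⁺] and the known concentrations, [Co²⁺] in the numerator gives [Co²⁺] = 9.9 × 10^-4 M.

9.9 × 10^-4 M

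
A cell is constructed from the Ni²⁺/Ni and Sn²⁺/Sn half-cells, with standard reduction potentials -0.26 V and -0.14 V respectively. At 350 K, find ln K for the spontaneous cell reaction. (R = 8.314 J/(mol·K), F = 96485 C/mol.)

ln K = 8.0

E°_cell = -0.14 − (-0.26) = 0.12 V, with n = 2 electrons transferred.
At equilibrium E = 0, so the Nernst equation gives ln K = nFE°/RT = (2)(96485)(0.12)/((8.314)(350)) = 7.96.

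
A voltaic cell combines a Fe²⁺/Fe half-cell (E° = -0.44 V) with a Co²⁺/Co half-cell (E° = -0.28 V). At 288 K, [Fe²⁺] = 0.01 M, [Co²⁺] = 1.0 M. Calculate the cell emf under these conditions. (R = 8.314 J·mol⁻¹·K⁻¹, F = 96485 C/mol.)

The Co²⁺/Co couple has the higher reduction potential and acts as the cathode, so E°_cell = -0.28 − (-0.44) = 0.16 V.
Balancing electrons gives n = 2; the reaction quotient is Q = [Fe²⁺]/[Co²⁺] = 0.0100.
E = E° − (RT/nF) ln Q = 0.16 − (8.314×288)/(2×96485) × (-4.605) = 0.160 + 0.057 = 0.217 V.

0.217 V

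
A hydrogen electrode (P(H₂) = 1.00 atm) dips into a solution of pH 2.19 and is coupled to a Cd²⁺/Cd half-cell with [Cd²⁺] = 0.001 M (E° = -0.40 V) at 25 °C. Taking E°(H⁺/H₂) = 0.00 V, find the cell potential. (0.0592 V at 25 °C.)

0.36 V

The hydrogen couple is the cathode, so E°_cell = 0.40 V; n = 2.
[H⁺] = 10^(−2.19) = 0.0065 M, and Q = [Cd²⁺]·P(H₂) / [H⁺]^2 = 24.0.
E = E° − (0.0592/2) log Q = 0.40 − (0.0592/2)(1.380) = 0.359 V.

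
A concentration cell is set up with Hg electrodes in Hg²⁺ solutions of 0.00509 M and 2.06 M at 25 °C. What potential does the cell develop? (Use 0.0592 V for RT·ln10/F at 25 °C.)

Both half-cells are Hg²⁺/Hg, so E°_cell = 0. The concentrated side is the cathode; the cell reaction moves Hg²⁺ from high to low concentration with n = 2.
Q = [Hg²⁺]_dilute/[Hg²⁺]_conc = 0.00509/2.06 = 0.00247.
E = 0 − (0.0592/2) log Q = −(0.0592/2)(-2.607) = 0.0772 V.

0.077 V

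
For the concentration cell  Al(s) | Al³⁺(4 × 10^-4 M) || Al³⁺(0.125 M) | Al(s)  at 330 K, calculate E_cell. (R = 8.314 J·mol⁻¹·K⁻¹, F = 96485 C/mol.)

0.054 V

Both half-cells are Al³⁺/Al, so E°_cell = 0. The concentrated side is the cathode; the cell reaction moves Al³⁺ from high to low concentration with n = 3.
Q = [Al³⁺]_dilute/[Al³⁺]_conc = 4 × 10^-4/0.125 = 0.00320.
E = 0 − (RT/nF) ln Q = −((8.314×330)/(3×96485))(-5.745) = 0.0545 V.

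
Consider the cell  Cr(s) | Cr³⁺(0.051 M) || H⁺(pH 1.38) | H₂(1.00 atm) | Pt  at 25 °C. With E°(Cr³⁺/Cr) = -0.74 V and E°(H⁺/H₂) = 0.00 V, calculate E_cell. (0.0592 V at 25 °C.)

0.68 V

The hydrogen couple is the cathode, so E°_cell = 0.74 V; n = 6.
[H⁺] = 10^(−1.38) = 0.042 M, and Q = [Cr³⁺]^2·P(H₂)^3 / [H⁺]^6 = 4.96 × 10^5.
E = E° − (0.0592/6) log Q = 0.74 − (0.0592/6)(5.695) = 0.684 V.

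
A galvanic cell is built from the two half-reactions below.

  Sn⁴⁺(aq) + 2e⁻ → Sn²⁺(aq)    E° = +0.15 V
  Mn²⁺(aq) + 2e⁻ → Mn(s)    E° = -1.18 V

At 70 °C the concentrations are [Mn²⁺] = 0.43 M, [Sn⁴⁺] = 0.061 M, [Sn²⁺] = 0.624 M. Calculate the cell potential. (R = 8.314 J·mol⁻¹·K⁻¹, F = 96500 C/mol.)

1.31 V

The Sn⁴⁺/Sn²⁺ couple has the higher reduction potential and acts as the cathode, so E°_cell = +0.15 − (-1.18) = 1.33 V.
Balancing electrons gives n = 2; the reaction quotient is Q = [Mn²⁺]·[Sn²⁺]/[Sn⁴⁺] = 4.40.
E = E° − (RT/nF) ln Q = 1.33 − (8.314×343)/(2×96500) × (1.481) = 1.330 − 0.022 = 1.308 V.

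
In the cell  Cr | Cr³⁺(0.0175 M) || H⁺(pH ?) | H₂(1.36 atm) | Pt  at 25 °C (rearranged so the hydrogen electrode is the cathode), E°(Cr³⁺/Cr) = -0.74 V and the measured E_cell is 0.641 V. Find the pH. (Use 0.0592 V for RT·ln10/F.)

E°_cell = 0.74 V and n = 6.
log Q = n(E° − E)/0.0592 = 6×(0.74 − 0.641)/0.0592 = 10.034.
With Q = [Cr³⁺]^2·P(H₂)^3 / [H⁺]^6, solving for [H⁺] gives log[H⁺] = -2.191, so pH = 2.19.

pH = 2.19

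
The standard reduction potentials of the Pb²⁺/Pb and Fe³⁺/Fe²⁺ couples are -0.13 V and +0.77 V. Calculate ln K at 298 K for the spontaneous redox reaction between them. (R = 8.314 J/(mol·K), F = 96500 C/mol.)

E°_cell = +0.77 − (-0.13) = 0.90 V, with n = 2 electrons transferred.
At equilibrium E = 0, so the Nernst equation gives ln K = nFE°/RT = (2)(96500)(0.90)/((8.314)(298)) = 70.11.

ln K = 70.1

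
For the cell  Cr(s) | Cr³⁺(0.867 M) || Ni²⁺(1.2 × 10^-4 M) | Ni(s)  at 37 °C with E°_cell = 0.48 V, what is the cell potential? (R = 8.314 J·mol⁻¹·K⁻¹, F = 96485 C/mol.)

0.361 V

Balancing electrons gives n = 6; the reaction quotient is Q = [Cr³⁺]^2/[Ni²⁺]^3 = 4.35 × 10^11.
E = E° − (RT/nF) ln Q = 0.48 − (8.314×310)/(6×96485) × (26.799) = 0.480 − 0.119 = 0.361 V.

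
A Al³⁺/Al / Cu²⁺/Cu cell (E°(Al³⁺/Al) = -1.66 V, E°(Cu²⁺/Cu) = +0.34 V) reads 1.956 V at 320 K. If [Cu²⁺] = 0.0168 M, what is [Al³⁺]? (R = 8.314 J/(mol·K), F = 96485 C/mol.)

From the Nernst equation, ln Q = nF(E° − E)/RT = 6×96485×(2.00 − 1.956)/(8.314×320) = 9.574, so Q = 1.44 × 10^4.
With Q = [Al³⁺]^2/[Cu²⁺]^3 and the known concentrations, [Al³⁺]^2 in the numerator gives [Al³⁺] = 0.26 M.

0.26 M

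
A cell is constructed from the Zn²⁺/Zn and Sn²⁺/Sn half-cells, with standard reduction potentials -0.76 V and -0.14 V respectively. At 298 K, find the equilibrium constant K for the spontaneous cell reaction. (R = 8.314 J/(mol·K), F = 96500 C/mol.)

9.4 × 10^20

E°_cell = -0.14 − (-0.76) = 0.62 V, with n = 2 electrons transferred.
At equilibrium E = 0, so the Nernst equation gives ln K = nFE°/RT = (2)(96500)(0.62)/((8.314)(298)) = 48.30.
K = e^48.30 = 9.4 × 10^20.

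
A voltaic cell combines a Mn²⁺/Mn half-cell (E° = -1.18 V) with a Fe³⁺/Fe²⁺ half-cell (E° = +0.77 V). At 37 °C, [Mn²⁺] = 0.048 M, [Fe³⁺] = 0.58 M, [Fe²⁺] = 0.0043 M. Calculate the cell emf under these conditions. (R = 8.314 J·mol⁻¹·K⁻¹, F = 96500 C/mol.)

The Fe³⁺/Fe²⁺ couple has the higher reduction potential and acts as the cathode, so E°_cell = +0.77 − (-1.18) = 1.95 V.
Balancing electrons gives n = 2; the reaction quotient is Q = [Mn²⁺]·[Fe²⁺]^2/[Fe³⁺]^2 = 2.64 × 10^-6.
E = E° − (RT/nF) ln Q = 1.95 − (8.314×310)/(2×96500) × (-12.845) = 1.950 + 0.172 = 2.122 V.

2.12 V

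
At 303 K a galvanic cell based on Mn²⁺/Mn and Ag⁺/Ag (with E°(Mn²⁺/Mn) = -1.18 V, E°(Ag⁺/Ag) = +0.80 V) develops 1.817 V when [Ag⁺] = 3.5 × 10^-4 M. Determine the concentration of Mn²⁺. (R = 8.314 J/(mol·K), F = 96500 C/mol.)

0.032 M

From the Nernst equation, ln Q = nF(E° − E)/RT = 2×96500×(1.98 − 1.817)/(8.314×303) = 12.488, so Q = 2.65 × 10^5.
With Q = [Mn²⁺]/[Ag⁺]^2 and the known concentrations, [Mn²⁺] in the numerator gives [Mn²⁺] = 0.032 M.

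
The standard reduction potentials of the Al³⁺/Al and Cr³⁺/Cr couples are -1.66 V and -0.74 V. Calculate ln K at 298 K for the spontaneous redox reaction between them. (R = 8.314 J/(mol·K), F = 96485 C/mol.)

E°_cell = -0.74 − (-1.66) = 0.92 V, with n = 3 electrons transferred.
At equilibrium E = 0, so the Nernst equation gives ln K = nFE°/RT = (3)(96485)(0.92)/((8.314)(298)) = 107.48.

ln K = 107.5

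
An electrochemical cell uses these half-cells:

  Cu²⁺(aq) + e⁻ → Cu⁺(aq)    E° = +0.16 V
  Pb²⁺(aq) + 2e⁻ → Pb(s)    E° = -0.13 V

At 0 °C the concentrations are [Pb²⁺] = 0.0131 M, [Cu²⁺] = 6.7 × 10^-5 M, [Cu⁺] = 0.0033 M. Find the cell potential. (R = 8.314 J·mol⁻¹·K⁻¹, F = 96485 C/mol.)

0.249 V

The Cu²⁺/Cu⁺ couple has the higher reduction potential and acts as the cathode, so E°_cell = +0.16 − (-0.13) = 0.29 V.
Balancing electrons gives n = 2; the reaction quotient is Q = [Pb²⁺]·[Cu⁺]^2/[Cu²⁺]^2 = 31.8.
E = E° − (RT/nF) ln Q = 0.29 − (8.314×273)/(2×96485) × (3.459) = 0.290 − 0.041 = 0.249 V.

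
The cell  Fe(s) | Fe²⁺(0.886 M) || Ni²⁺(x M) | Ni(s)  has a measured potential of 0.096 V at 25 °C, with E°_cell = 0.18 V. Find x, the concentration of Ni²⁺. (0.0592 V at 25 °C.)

0.0013 M

From the Nernst equation, log Q = n(E° − E)/0.0592 = 2(0.18 − 0.096)/0.0592 = 2.838, so Q = 688.
With Q = [Fe²⁺]/[Ni²⁺] and the known concentrations, [Ni²⁺] in the denominator gives [Ni²⁺] = 0.0013 M.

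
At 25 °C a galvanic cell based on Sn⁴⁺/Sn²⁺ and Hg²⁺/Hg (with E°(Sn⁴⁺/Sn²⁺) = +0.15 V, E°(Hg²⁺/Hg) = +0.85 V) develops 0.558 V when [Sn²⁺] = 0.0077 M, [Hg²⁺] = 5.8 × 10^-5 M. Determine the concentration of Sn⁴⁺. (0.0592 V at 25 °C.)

0.028 M

From the Nernst equation, log Q = n(E° − E)/0.0592 = 2(0.70 − 0.558)/0.0592 = 4.797, so Q = 6.27 × 10^4.
With Q = [Sn⁴⁺]/([Sn²⁺]·[Hg²⁺]) and the known concentrations, [Sn⁴⁺] in the numerator gives [Sn⁴⁺] = 0.028 M.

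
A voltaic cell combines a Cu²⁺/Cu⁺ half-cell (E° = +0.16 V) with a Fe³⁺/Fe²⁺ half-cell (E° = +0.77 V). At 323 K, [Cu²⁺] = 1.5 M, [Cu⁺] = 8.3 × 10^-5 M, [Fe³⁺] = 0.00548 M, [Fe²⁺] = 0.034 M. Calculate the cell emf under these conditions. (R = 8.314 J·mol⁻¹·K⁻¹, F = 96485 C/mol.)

The Fe³⁺/Fe²⁺ couple has the higher reduction potential and acts as the cathode, so E°_cell = +0.77 − (+0.16) = 0.61 V.
Balancing electrons gives n = 1; the reaction quotient is Q = [Cu²⁺]·[Fe²⁺]/([Cu⁺]·[Fe³⁺]) = 1.12 × 10^5.
E = E° − (RT/nF) ln Q = 0.61 − (8.314×323)/(1×96485) × (11.627) = 0.610 − 0.324 = 0.286 V.

0.286 V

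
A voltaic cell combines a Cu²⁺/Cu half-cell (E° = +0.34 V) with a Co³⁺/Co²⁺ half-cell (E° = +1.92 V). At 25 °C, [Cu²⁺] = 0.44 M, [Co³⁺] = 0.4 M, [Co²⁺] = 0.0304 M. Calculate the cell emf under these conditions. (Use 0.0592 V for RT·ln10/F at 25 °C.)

1.66 V

The Co³⁺/Co²⁺ couple has the higher reduction potential and acts as the cathode, so E°_cell = +1.92 − (+0.34) = 1.58 V.
Balancing electrons gives n = 2; the reaction quotient is Q = [Cu²⁺]·[Co²⁺]^2/[Co³⁺]^2 = 0.00254.
At 25 °C, E = E° − (0.0592/n) log Q = 1.58 − (0.0592/2)(-2.595) = 1.580 + 0.077 = 1.657 V.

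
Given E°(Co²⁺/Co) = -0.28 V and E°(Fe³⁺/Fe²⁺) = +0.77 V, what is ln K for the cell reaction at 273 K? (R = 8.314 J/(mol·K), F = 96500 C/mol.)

ln K = 89.3

E°_cell = +0.77 − (-0.28) = 1.05 V, with n = 2 electrons transferred.
At equilibrium E = 0, so the Nernst equation gives ln K = nFE°/RT = (2)(96500)(1.05)/((8.314)(273)) = 89.28.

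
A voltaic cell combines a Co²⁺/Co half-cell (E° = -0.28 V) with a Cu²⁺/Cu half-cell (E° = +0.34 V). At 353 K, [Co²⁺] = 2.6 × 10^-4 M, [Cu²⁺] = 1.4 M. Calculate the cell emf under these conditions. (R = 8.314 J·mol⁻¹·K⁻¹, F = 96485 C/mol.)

0.751 V

The Cu²⁺/Cu couple has the higher reduction potential and acts as the cathode, so E°_cell = +0.34 − (-0.28) = 0.62 V.
Balancing electrons gives n = 2; the reaction quotient is Q = [Co²⁺]/[Cu²⁺] = 1.86 × 10^-4.
E = E° − (RT/nF) ln Q = 0.62 − (8.314×353)/(2×96485) × (-8.591) = 0.620 + 0.131 = 0.751 V.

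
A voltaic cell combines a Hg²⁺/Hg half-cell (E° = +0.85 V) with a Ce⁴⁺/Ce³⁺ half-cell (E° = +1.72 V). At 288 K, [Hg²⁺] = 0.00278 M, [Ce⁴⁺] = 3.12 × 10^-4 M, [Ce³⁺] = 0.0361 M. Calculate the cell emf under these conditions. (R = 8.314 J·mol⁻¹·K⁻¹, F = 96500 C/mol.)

The Ce⁴⁺/Ce³⁺ couple has the higher reduction potential and acts as the cathode, so E°_cell = +1.72 − (+0.85) = 0.87 V.
Balancing electrons gives n = 2; the reaction quotient is Q = [Hg²⁺]·[Ce³⁺]^2/[Ce⁴⁺]^2 = 37.2.
E = E° − (RT/nF) ln Q = 0.87 − (8.314×288)/(2×96500) × (3.617) = 0.870 − 0.045 = 0.825 V.

0.825 V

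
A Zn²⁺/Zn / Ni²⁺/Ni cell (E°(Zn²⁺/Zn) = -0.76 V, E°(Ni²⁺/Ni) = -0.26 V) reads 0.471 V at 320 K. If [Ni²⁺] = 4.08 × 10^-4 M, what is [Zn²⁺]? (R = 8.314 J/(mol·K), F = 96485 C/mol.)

0.0033 M

From the Nernst equation, ln Q = nF(E° − E)/RT = 2×96485×(0.50 − 0.471)/(8.314×320) = 2.103, so Q = 8.19.
With Q = [Zn²⁺]/[Ni²⁺] and the known concentrations, [Zn²⁺] in the numerator gives [Zn²⁺] = 0.0033 M.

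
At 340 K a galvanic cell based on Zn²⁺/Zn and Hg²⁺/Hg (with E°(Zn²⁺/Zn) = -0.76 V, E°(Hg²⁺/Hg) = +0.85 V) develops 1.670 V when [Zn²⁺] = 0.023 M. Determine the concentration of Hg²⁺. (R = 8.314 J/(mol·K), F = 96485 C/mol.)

1.4 M

From the Nernst equation, ln Q = nF(E° − E)/RT = 2×96485×(1.61 − 1.670)/(8.314×340) = -4.096, so Q = 0.0166.
With Q = [Zn²⁺]/[Hg²⁺] and the known concentrations, [Hg²⁺] in the denominator gives [Hg²⁺] = 1.4 M.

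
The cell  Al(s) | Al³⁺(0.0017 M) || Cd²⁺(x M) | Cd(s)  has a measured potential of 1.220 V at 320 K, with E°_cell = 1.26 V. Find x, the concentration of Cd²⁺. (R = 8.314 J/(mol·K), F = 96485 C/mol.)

From the Nernst equation, ln Q = nF(E° − E)/RT = 6×96485×(1.26 − 1.220)/(8.314×320) = 8.704, so Q = 6030.
With Q = [Al³⁺]^2/[Cd²⁺]^3 and the known concentrations, [Cd²⁺]^3 in the denominator gives [Cd²⁺] = 7.8 × 10^-4 M.

7.8 × 10^-4 M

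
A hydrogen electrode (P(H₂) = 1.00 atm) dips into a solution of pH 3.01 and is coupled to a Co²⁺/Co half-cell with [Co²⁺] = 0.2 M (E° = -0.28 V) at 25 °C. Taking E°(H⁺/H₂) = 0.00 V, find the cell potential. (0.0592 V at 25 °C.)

The hydrogen couple is the cathode, so E°_cell = 0.28 V; n = 2.
[H⁺] = 10^(−3.01) = 9.8 × 10^-4 M, and Q = [Co²⁺]·P(H₂) / [H⁺]^2 = 2.09 × 10^5.
E = E° − (0.0592/2) log Q = 0.28 − (0.0592/2)(5.321) = 0.122 V.

0.12 V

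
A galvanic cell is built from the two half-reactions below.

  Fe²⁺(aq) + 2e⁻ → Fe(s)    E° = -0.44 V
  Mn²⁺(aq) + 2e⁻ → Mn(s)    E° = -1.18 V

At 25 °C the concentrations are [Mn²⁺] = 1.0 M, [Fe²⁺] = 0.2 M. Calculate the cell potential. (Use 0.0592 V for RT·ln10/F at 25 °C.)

0.719 V

The Fe²⁺/Fe couple has the higher reduction potential and acts as the cathode, so E°_cell = -0.44 − (-1.18) = 0.74 V.
Balancing electrons gives n = 2; the reaction quotient is Q = [Mn²⁺]/[Fe²⁺] = 5.00.
At 25 °C, E = E° − (0.0592/n) log Q = 0.74 − (0.0592/2)(0.699) = 0.740 − 0.021 = 0.719 V.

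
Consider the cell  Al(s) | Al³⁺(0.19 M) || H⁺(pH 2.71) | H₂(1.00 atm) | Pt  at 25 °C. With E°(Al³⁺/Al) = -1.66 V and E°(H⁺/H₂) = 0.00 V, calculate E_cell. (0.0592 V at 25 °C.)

1.51 V

The hydrogen couple is the cathode, so E°_cell = 1.66 V; n = 6.
[H⁺] = 10^(−2.71) = 0.0019 M, and Q = [Al³⁺]^2·P(H₂)^3 / [H⁺]^6 = 6.57 × 10^14.
E = E° − (0.0592/6) log Q = 1.66 − (0.0592/6)(14.818) = 1.514 V.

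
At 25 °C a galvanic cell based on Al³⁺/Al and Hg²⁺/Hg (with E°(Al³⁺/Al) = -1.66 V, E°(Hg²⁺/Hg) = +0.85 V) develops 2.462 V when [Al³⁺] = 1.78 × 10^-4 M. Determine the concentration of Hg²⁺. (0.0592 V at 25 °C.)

From the Nernst equation, log Q = n(E° − E)/0.0592 = 6(2.51 − 2.462)/0.0592 = 4.865, so Q = 7.33 × 10^4.
With Q = [Al³⁺]^2/[Hg²⁺]^3 and the known concentrations, [Hg²⁺]^3 in the denominator gives [Hg²⁺] = 7.6 × 10^-5 M.

7.6 × 10^-5 M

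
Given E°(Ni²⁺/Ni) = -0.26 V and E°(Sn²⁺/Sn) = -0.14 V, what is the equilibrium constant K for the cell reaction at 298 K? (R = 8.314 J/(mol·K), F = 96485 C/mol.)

E°_cell = -0.14 − (-0.26) = 0.12 V, with n = 2 electrons transferred.
At equilibrium E = 0, so the Nernst equation gives ln K = nFE°/RT = (2)(96485)(0.12)/((8.314)(298)) = 9.35.
K = e^9.35 = 1.1 × 10^4.

1.1 × 10^4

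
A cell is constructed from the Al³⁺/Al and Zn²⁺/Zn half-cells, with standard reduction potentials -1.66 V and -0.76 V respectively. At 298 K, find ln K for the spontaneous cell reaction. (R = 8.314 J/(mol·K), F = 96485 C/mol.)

ln K = 210.3

E°_cell = -0.76 − (-1.66) = 0.90 V, with n = 6 electrons transferred.
At equilibrium E = 0, so the Nernst equation gives ln K = nFE°/RT = (6)(96485)(0.90)/((8.314)(298)) = 210.29.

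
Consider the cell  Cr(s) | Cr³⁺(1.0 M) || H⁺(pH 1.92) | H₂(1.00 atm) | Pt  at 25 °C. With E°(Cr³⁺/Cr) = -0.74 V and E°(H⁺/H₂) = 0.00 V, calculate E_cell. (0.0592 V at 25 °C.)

The hydrogen couple is the cathode, so E°_cell = 0.74 V; n = 6.
[H⁺] = 10^(−1.92) = 0.012 M, and Q = [Cr³⁺]^2·P(H₂)^3 / [H⁺]^6 = 3.31 × 10^11.
E = E° − (0.0592/6) log Q = 0.74 − (0.0592/6)(11.520) = 0.626 V.

0.63 V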